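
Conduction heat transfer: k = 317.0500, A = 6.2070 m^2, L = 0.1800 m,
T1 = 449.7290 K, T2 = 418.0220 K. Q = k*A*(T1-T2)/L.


dT = 31.7070 K
Q = 317.0500 * 6.2070 * 31.7070 / 0.1800 = 346650.7550 W

346650.7550 W


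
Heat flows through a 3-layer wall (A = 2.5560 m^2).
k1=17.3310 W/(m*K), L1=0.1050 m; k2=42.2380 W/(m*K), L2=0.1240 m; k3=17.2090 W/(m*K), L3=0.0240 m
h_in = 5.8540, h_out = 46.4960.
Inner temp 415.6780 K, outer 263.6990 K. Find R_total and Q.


R_conv_in = 1/(5.8540*2.5560) = 0.0668
R_1 = 0.1050/(17.3310*2.5560) = 0.0024
R_2 = 0.1240/(42.2380*2.5560) = 0.0011
R_3 = 0.0240/(17.2090*2.5560) = 0.0005
R_conv_out = 1/(46.4960*2.5560) = 0.0084
R_total = 0.0793 K/W
Q = 151.9790 / 0.0793 = 1916.2359 W

R_total = 0.0793 K/W, Q = 1916.2359 W


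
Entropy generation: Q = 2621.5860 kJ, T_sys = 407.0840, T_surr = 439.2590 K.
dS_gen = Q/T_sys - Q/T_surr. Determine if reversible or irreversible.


dS_sys = 2621.5860/407.0840 = 6.4399 kJ/K
dS_surr = -2621.5860/439.2590 = -5.9682 kJ/K
dS_gen = 6.4399 - 5.9682 = 0.4717 kJ/K (irreversible)

dS_gen = 0.4717 kJ/K, irreversible


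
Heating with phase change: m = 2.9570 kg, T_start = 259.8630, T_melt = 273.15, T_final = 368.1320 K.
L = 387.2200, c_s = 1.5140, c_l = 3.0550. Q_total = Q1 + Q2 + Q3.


Q1 (sensible, solid) = 2.9570 * 1.5140 * 13.2870 = 59.4845 kJ
Q2 (latent) = 2.9570 * 387.2200 = 1145.0095 kJ
Q3 (sensible, liquid) = 2.9570 * 3.0550 * 94.9820 = 858.0327 kJ
Q_total = 2062.5268 kJ

2062.5268 kJ


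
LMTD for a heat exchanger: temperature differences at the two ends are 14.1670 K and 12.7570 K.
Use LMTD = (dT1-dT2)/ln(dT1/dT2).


dT1/dT2 = 1.1105
ln(dT1/dT2) = 0.1048
LMTD = 1.4100 / 0.1048 = 13.4497 K

13.4497 K


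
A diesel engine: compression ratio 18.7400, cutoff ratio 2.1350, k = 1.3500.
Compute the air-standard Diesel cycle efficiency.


r^(k-1) = 2.7891
rc^k = 2.7841
eta = 0.5825 = 58.2531%

58.2531%


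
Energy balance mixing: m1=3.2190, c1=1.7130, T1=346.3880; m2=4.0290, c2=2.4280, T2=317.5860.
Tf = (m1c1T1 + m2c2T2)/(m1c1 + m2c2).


num = 5016.7914
den = 15.2966
Tf = 327.9686 K

327.9686 K


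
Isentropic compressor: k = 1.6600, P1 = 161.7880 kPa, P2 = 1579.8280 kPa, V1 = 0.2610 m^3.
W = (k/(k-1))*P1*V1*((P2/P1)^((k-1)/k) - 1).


(k-1)/k = 0.3976
(P2/P1)^exp = 2.4745
W = 2.5152 * 161.7880 * 0.2610 * (2.4745 - 1) = 156.5973 kJ

156.5973 kJ


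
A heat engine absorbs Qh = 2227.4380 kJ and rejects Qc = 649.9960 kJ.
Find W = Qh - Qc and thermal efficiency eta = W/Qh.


W = 2227.4380 - 649.9960 = 1577.4420 kJ
eta = 1577.4420 / 2227.4380 = 0.7082 = 70.8187%

W = 1577.4420 kJ, eta = 70.8187%


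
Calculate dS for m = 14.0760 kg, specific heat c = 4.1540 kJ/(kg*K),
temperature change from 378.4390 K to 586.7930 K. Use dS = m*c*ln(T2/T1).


T2/T1 = 1.5506
ln(T2/T1) = 0.4386
dS = 14.0760 * 4.1540 * 0.4386 = 25.6467 kJ/K

25.6467 kJ/K


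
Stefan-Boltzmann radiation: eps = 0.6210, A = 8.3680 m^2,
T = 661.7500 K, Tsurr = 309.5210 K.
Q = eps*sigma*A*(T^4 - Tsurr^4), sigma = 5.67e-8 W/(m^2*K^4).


T^4 = 1.9177e+11
Tsurr^4 = 9.1783e+09
Q = 0.6210 * 5.67e-8 * 8.3680 * 1.8259e+11 = 53798.7690 W

53798.7690 W


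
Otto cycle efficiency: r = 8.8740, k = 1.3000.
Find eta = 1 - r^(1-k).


r^(k-1) = 1.9250
eta = 1 - 1/1.9250 = 0.4805 = 48.0526%

48.0526%


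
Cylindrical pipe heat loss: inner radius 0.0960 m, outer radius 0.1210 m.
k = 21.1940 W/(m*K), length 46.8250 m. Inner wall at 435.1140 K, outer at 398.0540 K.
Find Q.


dT = 37.0600 K
ln(ro/ri) = 0.2314
Q = 2*pi*21.1940*46.8250*37.0600 / 0.2314 = 998465.7253 W

998465.7253 W


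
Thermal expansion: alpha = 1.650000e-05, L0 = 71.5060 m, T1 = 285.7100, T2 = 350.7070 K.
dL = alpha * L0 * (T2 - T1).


dT = 64.9970 K
dL = 1.650000e-05 * 71.5060 * 64.9970 = 0.076687 m
L_final = 71.582687 m

dL = 0.076687 m


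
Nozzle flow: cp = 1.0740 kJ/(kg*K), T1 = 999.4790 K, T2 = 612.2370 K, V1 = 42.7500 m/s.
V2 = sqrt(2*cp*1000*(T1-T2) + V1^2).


dT = 387.2420 K
2*cp*1000*dT = 831795.8160
V1^2 = 1827.5625
V2 = sqrt(833623.3785) = 913.0298 m/s

913.0298 m/s


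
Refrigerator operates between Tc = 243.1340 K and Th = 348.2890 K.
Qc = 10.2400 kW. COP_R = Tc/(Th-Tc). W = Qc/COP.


COP = 243.1340 / 105.1550 = 2.3121
W = 10.2400 / 2.3121 = 4.4288 kW

COP = 2.3121, W = 4.4288 kW


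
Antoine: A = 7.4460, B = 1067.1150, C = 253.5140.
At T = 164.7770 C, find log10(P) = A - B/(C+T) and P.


C+T = 418.2910
B/(C+T) = 2.5511
log10(P) = 7.4460 - 2.5511 = 4.8949
P = 10^4.8949 = 78499.9405 mmHg

78499.9405 mmHg


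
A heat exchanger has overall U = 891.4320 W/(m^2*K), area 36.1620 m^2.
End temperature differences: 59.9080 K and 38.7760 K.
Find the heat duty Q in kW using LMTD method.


LMTD = 48.5784 K
Q = 891.4320 * 36.1620 * 48.5784 = 1565970.1063 W = 1565.9701 kW

1565.9701 kW


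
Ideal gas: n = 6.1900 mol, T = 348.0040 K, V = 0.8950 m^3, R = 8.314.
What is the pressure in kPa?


P = nRT/V = 6.1900 * 8.314 * 348.0040 / 0.8950
= 17909.5595 / 0.8950 = 20010.6810 Pa = 20.0107 kPa

20.0107 kPa


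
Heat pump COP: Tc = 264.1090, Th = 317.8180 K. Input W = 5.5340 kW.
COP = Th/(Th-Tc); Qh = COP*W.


COP = 317.8180 / 53.7090 = 5.9174
Qh = 5.9174 * 5.5340 = 32.7469 kW

COP = 5.9174, Qh = 32.7469 kW


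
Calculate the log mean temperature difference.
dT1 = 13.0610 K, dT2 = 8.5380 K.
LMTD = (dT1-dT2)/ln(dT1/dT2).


dT1/dT2 = 1.5297
ln(dT1/dT2) = 0.4251
LMTD = 4.5230 / 0.4251 = 10.6398 K

10.6398 K


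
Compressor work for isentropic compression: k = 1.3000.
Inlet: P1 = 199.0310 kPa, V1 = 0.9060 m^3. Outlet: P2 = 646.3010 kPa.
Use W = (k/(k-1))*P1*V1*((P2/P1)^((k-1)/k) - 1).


(k-1)/k = 0.2308
(P2/P1)^exp = 1.3123
W = 4.3333 * 199.0310 * 0.9060 * (1.3123 - 1) = 244.0502 kJ

244.0502 kJ


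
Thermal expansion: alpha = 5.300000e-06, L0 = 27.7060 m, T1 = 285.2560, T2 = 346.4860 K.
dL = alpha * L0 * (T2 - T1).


dT = 61.2300 K
dL = 5.300000e-06 * 27.7060 * 61.2300 = 0.008991 m
L_final = 27.714991 m

dL = 0.008991 m


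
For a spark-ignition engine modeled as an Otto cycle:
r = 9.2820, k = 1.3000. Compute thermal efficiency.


r^(k-1) = 1.9512
eta = 1 - 1/1.9512 = 0.4875 = 48.7484%

48.7484%


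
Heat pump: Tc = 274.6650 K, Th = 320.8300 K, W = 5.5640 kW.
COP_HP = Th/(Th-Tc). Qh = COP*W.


COP = 320.8300 / 46.1650 = 6.9496
Qh = 6.9496 * 5.5640 = 38.6678 kW

COP = 6.9496, Qh = 38.6678 kW


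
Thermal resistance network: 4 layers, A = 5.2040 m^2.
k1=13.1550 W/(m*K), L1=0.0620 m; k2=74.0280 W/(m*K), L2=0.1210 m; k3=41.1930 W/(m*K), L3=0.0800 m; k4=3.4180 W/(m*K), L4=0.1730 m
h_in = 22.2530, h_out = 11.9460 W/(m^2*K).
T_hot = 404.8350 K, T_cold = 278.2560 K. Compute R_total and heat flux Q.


R_conv_in = 1/(22.2530*5.2040) = 0.0086
R_1 = 0.0620/(13.1550*5.2040) = 0.0009
R_2 = 0.1210/(74.0280*5.2040) = 0.0003
R_3 = 0.0800/(41.1930*5.2040) = 0.0004
R_4 = 0.1730/(3.4180*5.2040) = 0.0097
R_conv_out = 1/(11.9460*5.2040) = 0.0161
R_total = 0.0360 K/W
Q = 126.5790 / 0.0360 = 3512.1874 W

R_total = 0.0360 K/W, Q = 3512.1874 W


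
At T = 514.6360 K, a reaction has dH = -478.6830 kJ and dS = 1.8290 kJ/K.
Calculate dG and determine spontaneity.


T*dS = 514.6360 * 1.8290 = 941.2692 kJ
dG = -478.6830 - 941.2692 = -1419.9522 kJ (spontaneous)

dG = -1419.9522 kJ, spontaneous


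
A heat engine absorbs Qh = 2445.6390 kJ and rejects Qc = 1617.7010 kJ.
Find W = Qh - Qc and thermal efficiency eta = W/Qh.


W = 2445.6390 - 1617.7010 = 827.9380 kJ
eta = 827.9380 / 2445.6390 = 0.3385 = 33.8536%

W = 827.9380 kJ, eta = 33.8536%


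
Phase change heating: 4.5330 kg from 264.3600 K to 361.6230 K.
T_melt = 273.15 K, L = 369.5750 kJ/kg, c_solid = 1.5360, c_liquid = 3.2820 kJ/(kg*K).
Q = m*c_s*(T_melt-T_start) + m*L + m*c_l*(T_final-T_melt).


Q1 (sensible, solid) = 4.5330 * 1.5360 * 8.7900 = 61.2020 kJ
Q2 (latent) = 4.5330 * 369.5750 = 1675.2835 kJ
Q3 (sensible, liquid) = 4.5330 * 3.2820 * 88.4730 = 1316.2399 kJ
Q_total = 3052.7254 kJ

3052.7254 kJ


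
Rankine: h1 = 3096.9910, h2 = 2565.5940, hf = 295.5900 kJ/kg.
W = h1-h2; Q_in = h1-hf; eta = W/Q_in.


W = 531.3970 kJ/kg
Q_in = 2801.4010 kJ/kg
eta = 0.1897 = 18.9690%

eta = 18.9690%


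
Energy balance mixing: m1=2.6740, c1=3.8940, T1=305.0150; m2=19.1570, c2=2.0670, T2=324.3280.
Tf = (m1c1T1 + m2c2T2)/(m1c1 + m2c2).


num = 16018.5699
den = 50.0101
Tf = 320.3069 K

320.3069 K


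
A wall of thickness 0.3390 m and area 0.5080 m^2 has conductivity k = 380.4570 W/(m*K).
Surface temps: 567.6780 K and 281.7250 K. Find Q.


dT = 285.9530 K
Q = 380.4570 * 0.5080 * 285.9530 / 0.3390 = 163028.7694 W

163028.7694 W


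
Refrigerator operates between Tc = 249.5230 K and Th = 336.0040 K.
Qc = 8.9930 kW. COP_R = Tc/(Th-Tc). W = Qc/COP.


COP = 249.5230 / 86.4810 = 2.8853
W = 8.9930 / 2.8853 = 3.1168 kW

COP = 2.8853, W = 3.1168 kW


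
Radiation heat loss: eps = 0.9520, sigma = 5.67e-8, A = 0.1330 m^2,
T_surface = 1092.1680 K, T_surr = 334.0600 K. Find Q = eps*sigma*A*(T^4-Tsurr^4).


T^4 = 1.4228e+12
Tsurr^4 = 1.2454e+10
Q = 0.9520 * 5.67e-8 * 0.1330 * 1.4104e+12 = 10125.3833 W

10125.3833 W


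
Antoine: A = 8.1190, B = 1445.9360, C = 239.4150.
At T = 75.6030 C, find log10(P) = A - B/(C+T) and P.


C+T = 315.0180
B/(C+T) = 4.5900
log10(P) = 8.1190 - 4.5900 = 3.5290
P = 10^3.5290 = 3380.5648 mmHg

3380.5648 mmHg


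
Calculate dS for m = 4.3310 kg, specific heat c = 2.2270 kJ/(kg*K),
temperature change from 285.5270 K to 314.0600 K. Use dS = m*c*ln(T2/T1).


T2/T1 = 1.0999
ln(T2/T1) = 0.0952
dS = 4.3310 * 2.2270 * 0.0952 = 0.9187 kJ/K

0.9187 kJ/K


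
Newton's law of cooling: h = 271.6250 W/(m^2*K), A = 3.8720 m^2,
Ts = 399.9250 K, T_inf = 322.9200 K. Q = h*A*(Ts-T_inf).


dT = 77.0050 K
Q = 271.6250 * 3.8720 * 77.0050 = 80988.6227 W

80988.6227 W


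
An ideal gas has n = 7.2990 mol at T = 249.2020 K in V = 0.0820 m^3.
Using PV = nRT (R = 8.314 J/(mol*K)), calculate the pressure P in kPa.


P = nRT/V = 7.2990 * 8.314 * 249.2020 / 0.0820
= 15122.5458 / 0.0820 = 184421.2897 Pa = 184.4213 kPa

184.4213 kPa


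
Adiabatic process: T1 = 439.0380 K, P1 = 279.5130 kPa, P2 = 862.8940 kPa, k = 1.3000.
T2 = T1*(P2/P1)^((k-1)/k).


(k-1)/k = 0.2308
(P2/P1)^exp = 1.2971
T2 = 439.0380 * 1.2971 = 569.4773 K

569.4773 K


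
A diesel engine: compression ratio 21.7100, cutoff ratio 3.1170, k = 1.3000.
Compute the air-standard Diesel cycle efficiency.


r^(k-1) = 2.5177
rc^k = 4.3839
eta = 0.5116 = 51.1627%

51.1627%


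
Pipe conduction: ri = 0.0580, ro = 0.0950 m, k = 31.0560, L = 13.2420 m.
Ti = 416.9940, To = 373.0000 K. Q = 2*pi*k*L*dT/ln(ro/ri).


dT = 43.9940 K
ln(ro/ri) = 0.4934
Q = 2*pi*31.0560*13.2420*43.9940 / 0.4934 = 230379.2998 W

230379.2998 W


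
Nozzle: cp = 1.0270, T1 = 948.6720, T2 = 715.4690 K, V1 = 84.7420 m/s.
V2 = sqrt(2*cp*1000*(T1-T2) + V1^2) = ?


dT = 233.2030 K
2*cp*1000*dT = 478998.9620
V1^2 = 7181.2066
V2 = sqrt(486180.1686) = 697.2662 m/s

697.2662 m/s


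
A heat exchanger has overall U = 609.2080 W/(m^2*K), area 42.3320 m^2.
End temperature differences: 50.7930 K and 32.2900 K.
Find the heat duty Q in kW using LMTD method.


LMTD = 40.8454 K
Q = 609.2080 * 42.3320 * 40.8454 = 1053361.4172 W = 1053.3614 kW

1053.3614 kW


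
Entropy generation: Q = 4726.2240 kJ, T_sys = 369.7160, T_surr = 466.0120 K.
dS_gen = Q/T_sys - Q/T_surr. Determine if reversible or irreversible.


dS_sys = 4726.2240/369.7160 = 12.7834 kJ/K
dS_surr = -4726.2240/466.0120 = -10.1419 kJ/K
dS_gen = 12.7834 - 10.1419 = 2.6415 kJ/K (irreversible)

dS_gen = 2.6415 kJ/K, irreversible


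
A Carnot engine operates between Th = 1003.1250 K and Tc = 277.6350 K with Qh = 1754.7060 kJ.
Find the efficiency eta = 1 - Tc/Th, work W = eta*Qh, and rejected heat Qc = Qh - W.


eta = 1 - 277.6350/1003.1250 = 0.7232
W = 0.7232 * 1754.7060 = 1269.0559 kJ
Qc = 1754.7060 - 1269.0559 = 485.6501 kJ

eta = 72.3230%, W = 1269.0559 kJ, Qc = 485.6501 kJ


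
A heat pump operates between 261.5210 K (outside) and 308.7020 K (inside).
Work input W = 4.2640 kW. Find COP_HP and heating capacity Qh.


COP = 308.7020 / 47.1810 = 6.5429
Qh = 6.5429 * 4.2640 = 27.8991 kW

COP = 6.5429, Qh = 27.8991 kW


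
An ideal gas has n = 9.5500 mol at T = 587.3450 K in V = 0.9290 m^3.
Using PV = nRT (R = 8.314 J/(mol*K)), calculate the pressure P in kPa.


P = nRT/V = 9.5500 * 8.314 * 587.3450 / 0.9290
= 46634.4295 / 0.9290 = 50198.5247 Pa = 50.1985 kPa

50.1985 kPa


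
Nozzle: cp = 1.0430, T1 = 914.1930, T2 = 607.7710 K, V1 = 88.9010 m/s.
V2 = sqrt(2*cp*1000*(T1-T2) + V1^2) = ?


dT = 306.4220 K
2*cp*1000*dT = 639196.2920
V1^2 = 7903.3878
V2 = sqrt(647099.6798) = 804.4251 m/s

804.4251 m/s


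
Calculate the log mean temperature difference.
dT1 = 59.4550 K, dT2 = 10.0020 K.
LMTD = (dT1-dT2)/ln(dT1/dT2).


dT1/dT2 = 5.9443
ln(dT1/dT2) = 1.7824
LMTD = 49.4530 / 1.7824 = 27.7446 K

27.7446 K


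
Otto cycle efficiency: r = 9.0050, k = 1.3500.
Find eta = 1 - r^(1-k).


r^(k-1) = 2.1581
eta = 1 - 1/2.1581 = 0.5366 = 53.6627%

53.6627%


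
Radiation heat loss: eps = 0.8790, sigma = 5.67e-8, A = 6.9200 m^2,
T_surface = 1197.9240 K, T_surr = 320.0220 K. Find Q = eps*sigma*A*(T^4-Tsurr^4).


T^4 = 2.0593e+12
Tsurr^4 = 1.0489e+10
Q = 0.8790 * 5.67e-8 * 6.9200 * 2.0488e+12 = 706606.1813 W

706606.1813 W


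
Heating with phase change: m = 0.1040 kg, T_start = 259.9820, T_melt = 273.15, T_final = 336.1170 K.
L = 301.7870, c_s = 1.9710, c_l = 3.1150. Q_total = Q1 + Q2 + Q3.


Q1 (sensible, solid) = 0.1040 * 1.9710 * 13.1680 = 2.6992 kJ
Q2 (latent) = 0.1040 * 301.7870 = 31.3858 kJ
Q3 (sensible, liquid) = 0.1040 * 3.1150 * 62.9670 = 20.3988 kJ
Q_total = 54.4839 kJ

54.4839 kJ


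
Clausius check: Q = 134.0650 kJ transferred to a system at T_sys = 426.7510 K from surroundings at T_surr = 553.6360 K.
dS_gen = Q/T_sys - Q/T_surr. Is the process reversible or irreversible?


dS_sys = 134.0650/426.7510 = 0.3142 kJ/K
dS_surr = -134.0650/553.6360 = -0.2422 kJ/K
dS_gen = 0.3142 - 0.2422 = 0.0720 kJ/K (irreversible)

dS_gen = 0.0720 kJ/K, irreversible


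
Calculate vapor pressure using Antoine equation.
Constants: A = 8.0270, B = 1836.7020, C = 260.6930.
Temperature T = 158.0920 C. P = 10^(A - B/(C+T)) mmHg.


C+T = 418.7850
B/(C+T) = 4.3858
log10(P) = 8.0270 - 4.3858 = 3.6412
P = 10^3.6412 = 4377.3628 mmHg

4377.3628 mmHg


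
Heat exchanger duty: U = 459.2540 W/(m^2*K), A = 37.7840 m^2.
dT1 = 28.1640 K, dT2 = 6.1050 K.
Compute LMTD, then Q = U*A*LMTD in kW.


LMTD = 14.4277 K
Q = 459.2540 * 37.7840 * 14.4277 = 250355.5733 W = 250.3556 kW

250.3556 kW


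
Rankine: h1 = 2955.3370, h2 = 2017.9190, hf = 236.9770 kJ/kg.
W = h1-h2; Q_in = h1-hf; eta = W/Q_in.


W = 937.4180 kJ/kg
Q_in = 2718.3600 kJ/kg
eta = 0.3448 = 34.4847%

eta = 34.4847%


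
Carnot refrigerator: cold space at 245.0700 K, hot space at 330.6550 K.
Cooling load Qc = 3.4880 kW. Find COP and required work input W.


COP = 245.0700 / 85.5850 = 2.8635
W = 3.4880 / 2.8635 = 1.2181 kW

COP = 2.8635, W = 1.2181 kW


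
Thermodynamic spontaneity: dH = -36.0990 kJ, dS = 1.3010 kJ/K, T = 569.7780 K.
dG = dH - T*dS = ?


T*dS = 569.7780 * 1.3010 = 741.2812 kJ
dG = -36.0990 - 741.2812 = -777.3802 kJ (spontaneous)

dG = -777.3802 kJ, spontaneous


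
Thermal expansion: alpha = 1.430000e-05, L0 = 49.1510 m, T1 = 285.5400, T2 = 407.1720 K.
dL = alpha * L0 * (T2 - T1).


dT = 121.6320 K
dL = 1.430000e-05 * 49.1510 * 121.6320 = 0.085490 m
L_final = 49.236490 m

dL = 0.085490 m


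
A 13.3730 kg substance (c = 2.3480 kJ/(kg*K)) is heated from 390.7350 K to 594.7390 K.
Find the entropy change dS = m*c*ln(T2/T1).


T2/T1 = 1.5221
ln(T2/T1) = 0.4201
dS = 13.3730 * 2.3480 * 0.4201 = 13.1908 kJ/K

13.1908 kJ/K


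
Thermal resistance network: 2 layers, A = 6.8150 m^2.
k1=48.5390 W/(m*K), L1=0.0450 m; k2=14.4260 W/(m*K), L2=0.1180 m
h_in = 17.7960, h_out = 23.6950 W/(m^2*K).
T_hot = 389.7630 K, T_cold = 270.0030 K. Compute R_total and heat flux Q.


R_conv_in = 1/(17.7960*6.8150) = 0.0082
R_1 = 0.0450/(48.5390*6.8150) = 0.0001
R_2 = 0.1180/(14.4260*6.8150) = 0.0012
R_conv_out = 1/(23.6950*6.8150) = 0.0062
R_total = 0.0158 K/W
Q = 119.7600 / 0.0158 = 7592.0741 W

R_total = 0.0158 K/W, Q = 7592.0741 W


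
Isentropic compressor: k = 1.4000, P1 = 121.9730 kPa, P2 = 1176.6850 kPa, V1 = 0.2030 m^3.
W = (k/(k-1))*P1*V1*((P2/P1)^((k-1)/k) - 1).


(k-1)/k = 0.2857
(P2/P1)^exp = 1.9110
W = 3.5000 * 121.9730 * 0.2030 * (1.9110 - 1) = 78.9472 kJ

78.9472 kJ


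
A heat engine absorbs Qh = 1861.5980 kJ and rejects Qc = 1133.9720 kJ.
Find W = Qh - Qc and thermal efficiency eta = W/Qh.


W = 1861.5980 - 1133.9720 = 727.6260 kJ
eta = 727.6260 / 1861.5980 = 0.3909 = 39.0861%

W = 727.6260 kJ, eta = 39.0861%


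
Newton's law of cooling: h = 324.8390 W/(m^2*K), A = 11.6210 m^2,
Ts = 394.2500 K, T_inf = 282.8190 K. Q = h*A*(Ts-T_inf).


dT = 111.4310 K
Q = 324.8390 * 11.6210 * 111.4310 = 420646.9013 W

420646.9013 W


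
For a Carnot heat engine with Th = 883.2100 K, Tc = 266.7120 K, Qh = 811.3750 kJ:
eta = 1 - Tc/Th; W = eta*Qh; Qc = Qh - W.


eta = 1 - 266.7120/883.2100 = 0.6980
W = 0.6980 * 811.3750 = 566.3558 kJ
Qc = 811.3750 - 566.3558 = 245.0192 kJ

eta = 69.8020%, W = 566.3558 kJ, Qc = 245.0192 kJ


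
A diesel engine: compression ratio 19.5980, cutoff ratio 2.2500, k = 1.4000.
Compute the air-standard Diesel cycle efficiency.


r^(k-1) = 3.2876
rc^k = 3.1121
eta = 0.6329 = 63.2891%

63.2891%


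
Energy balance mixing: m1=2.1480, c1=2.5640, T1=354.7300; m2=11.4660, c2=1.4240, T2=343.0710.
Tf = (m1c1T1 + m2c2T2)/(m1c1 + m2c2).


num = 7555.1861
den = 21.8351
Tf = 346.0118 K

346.0118 K


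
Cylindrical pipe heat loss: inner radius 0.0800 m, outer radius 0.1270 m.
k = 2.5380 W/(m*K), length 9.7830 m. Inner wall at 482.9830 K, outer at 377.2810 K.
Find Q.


dT = 105.7020 K
ln(ro/ri) = 0.4622
Q = 2*pi*2.5380*9.7830*105.7020 / 0.4622 = 35680.7492 W

35680.7492 W


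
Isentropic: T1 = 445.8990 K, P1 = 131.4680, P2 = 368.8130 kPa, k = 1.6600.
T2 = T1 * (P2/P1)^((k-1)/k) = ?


(k-1)/k = 0.3976
(P2/P1)^exp = 1.5070
T2 = 445.8990 * 1.5070 = 671.9725 K

671.9725 K


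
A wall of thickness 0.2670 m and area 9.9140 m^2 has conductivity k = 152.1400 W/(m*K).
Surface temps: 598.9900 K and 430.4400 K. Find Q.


dT = 168.5500 K
Q = 152.1400 * 9.9140 * 168.5500 / 0.2670 = 952159.7568 W

952159.7568 W


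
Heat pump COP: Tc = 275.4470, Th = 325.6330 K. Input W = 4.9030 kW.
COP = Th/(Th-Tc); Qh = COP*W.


COP = 325.6330 / 50.1860 = 6.4885
Qh = 6.4885 * 4.9030 = 31.8132 kW

COP = 6.4885, Qh = 31.8132 kW


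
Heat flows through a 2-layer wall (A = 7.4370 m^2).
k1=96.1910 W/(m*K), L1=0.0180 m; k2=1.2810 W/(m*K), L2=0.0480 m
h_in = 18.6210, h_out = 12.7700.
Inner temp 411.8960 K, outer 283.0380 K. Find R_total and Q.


R_conv_in = 1/(18.6210*7.4370) = 0.0072
R_1 = 0.0180/(96.1910*7.4370) = 2.5162e-05
R_2 = 0.0480/(1.2810*7.4370) = 0.0050
R_conv_out = 1/(12.7700*7.4370) = 0.0105
R_total = 0.0228 K/W
Q = 128.8580 / 0.0228 = 5648.1492 W

R_total = 0.0228 K/W, Q = 5648.1492 W


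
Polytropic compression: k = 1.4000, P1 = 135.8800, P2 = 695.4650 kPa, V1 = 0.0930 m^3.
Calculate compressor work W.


(k-1)/k = 0.2857
(P2/P1)^exp = 1.5944
W = 3.5000 * 135.8800 * 0.0930 * (1.5944 - 1) = 26.2910 kJ

26.2910 kJ


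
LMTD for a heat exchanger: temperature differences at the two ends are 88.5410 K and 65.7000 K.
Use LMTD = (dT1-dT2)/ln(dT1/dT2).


dT1/dT2 = 1.3477
ln(dT1/dT2) = 0.2984
LMTD = 22.8410 / 0.2984 = 76.5534 K

76.5534 K


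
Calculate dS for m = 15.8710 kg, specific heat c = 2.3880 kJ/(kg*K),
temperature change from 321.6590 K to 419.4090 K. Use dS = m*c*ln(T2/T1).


T2/T1 = 1.3039
ln(T2/T1) = 0.2654
dS = 15.8710 * 2.3880 * 0.2654 = 10.0569 kJ/K

10.0569 kJ/K


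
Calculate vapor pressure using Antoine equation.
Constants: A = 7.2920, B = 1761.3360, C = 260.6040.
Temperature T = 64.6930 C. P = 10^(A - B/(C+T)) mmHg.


C+T = 325.2970
B/(C+T) = 5.4145
log10(P) = 7.2920 - 5.4145 = 1.8775
P = 10^1.8775 = 75.4141 mmHg

75.4141 mmHg


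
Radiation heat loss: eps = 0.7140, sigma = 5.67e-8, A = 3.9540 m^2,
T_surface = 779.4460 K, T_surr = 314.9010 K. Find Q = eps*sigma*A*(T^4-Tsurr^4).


T^4 = 3.6910e+11
Tsurr^4 = 9.8332e+09
Q = 0.7140 * 5.67e-8 * 3.9540 * 3.5927e+11 = 57508.9017 W

57508.9017 W


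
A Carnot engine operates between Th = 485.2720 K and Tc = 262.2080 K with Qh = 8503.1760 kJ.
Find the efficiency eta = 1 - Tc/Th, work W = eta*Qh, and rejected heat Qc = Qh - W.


eta = 1 - 262.2080/485.2720 = 0.4597
W = 0.4597 * 8503.1760 = 3908.6377 kJ
Qc = 8503.1760 - 3908.6377 = 4594.5383 kJ

eta = 45.9668%, W = 3908.6377 kJ, Qc = 4594.5383 kJ


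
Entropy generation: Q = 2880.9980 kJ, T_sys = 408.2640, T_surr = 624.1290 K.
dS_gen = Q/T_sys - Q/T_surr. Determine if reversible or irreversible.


dS_sys = 2880.9980/408.2640 = 7.0567 kJ/K
dS_surr = -2880.9980/624.1290 = -4.6160 kJ/K
dS_gen = 7.0567 - 4.6160 = 2.4407 kJ/K (irreversible)

dS_gen = 2.4407 kJ/K, irreversible


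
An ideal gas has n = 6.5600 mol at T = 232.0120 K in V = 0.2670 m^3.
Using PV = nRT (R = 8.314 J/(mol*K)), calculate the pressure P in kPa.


P = nRT/V = 6.5600 * 8.314 * 232.0120 / 0.2670
= 12653.8974 / 0.2670 = 47392.8740 Pa = 47.3929 kPa

47.3929 kPa


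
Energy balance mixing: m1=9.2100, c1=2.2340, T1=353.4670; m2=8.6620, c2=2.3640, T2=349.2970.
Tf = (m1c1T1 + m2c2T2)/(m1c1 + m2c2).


num = 14425.1765
den = 41.0521
Tf = 351.3870 K

351.3870 K


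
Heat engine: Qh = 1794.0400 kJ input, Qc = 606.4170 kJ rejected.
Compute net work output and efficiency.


W = 1794.0400 - 606.4170 = 1187.6230 kJ
eta = 1187.6230 / 1794.0400 = 0.6620 = 66.1982%

W = 1187.6230 kJ, eta = 66.1982%


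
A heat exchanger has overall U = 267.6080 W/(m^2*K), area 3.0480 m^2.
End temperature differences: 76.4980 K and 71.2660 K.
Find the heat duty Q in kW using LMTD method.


LMTD = 73.8511 K
Q = 267.6080 * 3.0480 * 73.8511 = 60238.0779 W = 60.2381 kW

60.2381 kW


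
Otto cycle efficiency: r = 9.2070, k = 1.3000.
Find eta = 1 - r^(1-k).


r^(k-1) = 1.9464
eta = 1 - 1/1.9464 = 0.4862 = 48.6235%

48.6235%


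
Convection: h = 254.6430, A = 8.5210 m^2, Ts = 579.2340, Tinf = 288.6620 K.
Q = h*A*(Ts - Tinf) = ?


dT = 290.5720 K
Q = 254.6430 * 8.5210 * 290.5720 = 630486.9039 W

630486.9039 W


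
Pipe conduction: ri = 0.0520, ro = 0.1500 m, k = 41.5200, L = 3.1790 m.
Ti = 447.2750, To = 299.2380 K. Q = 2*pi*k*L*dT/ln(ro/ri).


dT = 148.0370 K
ln(ro/ri) = 1.0594
Q = 2*pi*41.5200*3.1790*148.0370 / 1.0594 = 115888.8095 W

115888.8095 W


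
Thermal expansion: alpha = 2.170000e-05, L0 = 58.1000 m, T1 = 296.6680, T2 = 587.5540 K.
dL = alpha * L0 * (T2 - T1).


dT = 290.8860 K
dL = 2.170000e-05 * 58.1000 * 290.8860 = 0.366740 m
L_final = 58.466740 m

dL = 0.366740 m


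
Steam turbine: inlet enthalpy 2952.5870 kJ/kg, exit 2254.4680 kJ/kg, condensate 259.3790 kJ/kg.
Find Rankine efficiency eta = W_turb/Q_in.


W = 698.1190 kJ/kg
Q_in = 2693.2080 kJ/kg
eta = 0.2592 = 25.9215%

eta = 25.9215%


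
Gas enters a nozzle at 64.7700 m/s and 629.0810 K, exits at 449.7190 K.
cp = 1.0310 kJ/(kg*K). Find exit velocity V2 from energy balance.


dT = 179.3620 K
2*cp*1000*dT = 369844.4440
V1^2 = 4195.1529
V2 = sqrt(374039.5969) = 611.5878 m/s

611.5878 m/s


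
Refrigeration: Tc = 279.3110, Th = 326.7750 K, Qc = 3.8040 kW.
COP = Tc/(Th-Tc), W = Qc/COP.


COP = 279.3110 / 47.4640 = 5.8847
W = 3.8040 / 5.8847 = 0.6464 kW

COP = 5.8847, W = 0.6464 kW


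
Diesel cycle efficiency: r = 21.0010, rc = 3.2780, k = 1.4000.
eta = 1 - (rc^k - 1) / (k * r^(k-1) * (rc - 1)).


r^(k-1) = 3.3798
rc^k = 5.2705
eta = 0.6038 = 60.3812%

60.3812%


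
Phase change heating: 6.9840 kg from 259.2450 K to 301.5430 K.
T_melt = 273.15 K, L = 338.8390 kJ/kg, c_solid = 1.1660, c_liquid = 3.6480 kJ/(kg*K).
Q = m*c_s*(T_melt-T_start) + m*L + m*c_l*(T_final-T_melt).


Q1 (sensible, solid) = 6.9840 * 1.1660 * 13.9050 = 113.2332 kJ
Q2 (latent) = 6.9840 * 338.8390 = 2366.4516 kJ
Q3 (sensible, liquid) = 6.9840 * 3.6480 * 28.3930 = 723.3864 kJ
Q_total = 3203.0712 kJ

3203.0712 kJ


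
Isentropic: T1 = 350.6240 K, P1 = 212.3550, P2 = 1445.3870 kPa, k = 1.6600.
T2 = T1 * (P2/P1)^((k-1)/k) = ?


(k-1)/k = 0.3976
(P2/P1)^exp = 2.1437
T2 = 350.6240 * 2.1437 = 751.6285 K

751.6285 K


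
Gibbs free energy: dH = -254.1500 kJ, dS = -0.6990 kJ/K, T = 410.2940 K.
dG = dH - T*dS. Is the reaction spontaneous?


T*dS = 410.2940 * -0.6990 = -286.7955 kJ
dG = -254.1500 + 286.7955 = 32.6455 kJ (non-spontaneous)

dG = 32.6455 kJ, non-spontaneous


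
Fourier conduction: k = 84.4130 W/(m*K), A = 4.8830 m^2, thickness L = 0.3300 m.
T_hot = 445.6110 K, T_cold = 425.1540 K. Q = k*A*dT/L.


dT = 20.4570 K
Q = 84.4130 * 4.8830 * 20.4570 / 0.3300 = 25551.9509 W

25551.9509 W


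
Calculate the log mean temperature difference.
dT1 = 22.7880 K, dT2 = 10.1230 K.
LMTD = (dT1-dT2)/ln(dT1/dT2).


dT1/dT2 = 2.2511
ln(dT1/dT2) = 0.8114
LMTD = 12.6650 / 0.8114 = 15.6084 K

15.6084 K


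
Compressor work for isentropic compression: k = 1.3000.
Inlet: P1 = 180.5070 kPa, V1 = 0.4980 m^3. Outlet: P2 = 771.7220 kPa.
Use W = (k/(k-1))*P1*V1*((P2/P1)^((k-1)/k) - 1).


(k-1)/k = 0.2308
(P2/P1)^exp = 1.3983
W = 4.3333 * 180.5070 * 0.4980 * (1.3983 - 1) = 155.1607 kJ

155.1607 kJ


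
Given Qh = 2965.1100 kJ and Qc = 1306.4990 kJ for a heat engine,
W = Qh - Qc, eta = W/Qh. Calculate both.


W = 2965.1100 - 1306.4990 = 1658.6110 kJ
eta = 1658.6110 / 2965.1100 = 0.5594 = 55.9376%

W = 1658.6110 kJ, eta = 55.9376%


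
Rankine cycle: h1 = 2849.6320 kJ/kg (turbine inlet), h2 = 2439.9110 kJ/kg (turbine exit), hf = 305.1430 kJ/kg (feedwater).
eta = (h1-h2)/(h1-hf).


W = 409.7210 kJ/kg
Q_in = 2544.4890 kJ/kg
eta = 0.1610 = 16.1023%

eta = 16.1023%


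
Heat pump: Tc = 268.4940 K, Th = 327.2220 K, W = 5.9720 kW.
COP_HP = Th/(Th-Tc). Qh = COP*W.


COP = 327.2220 / 58.7280 = 5.5718
Qh = 5.5718 * 5.9720 = 33.2749 kW

COP = 5.5718, Qh = 33.2749 kW


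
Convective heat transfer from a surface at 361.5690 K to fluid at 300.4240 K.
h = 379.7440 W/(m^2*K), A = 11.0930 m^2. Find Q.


dT = 61.1450 K
Q = 379.7440 * 11.0930 * 61.1450 = 257573.3242 W

257573.3242 W


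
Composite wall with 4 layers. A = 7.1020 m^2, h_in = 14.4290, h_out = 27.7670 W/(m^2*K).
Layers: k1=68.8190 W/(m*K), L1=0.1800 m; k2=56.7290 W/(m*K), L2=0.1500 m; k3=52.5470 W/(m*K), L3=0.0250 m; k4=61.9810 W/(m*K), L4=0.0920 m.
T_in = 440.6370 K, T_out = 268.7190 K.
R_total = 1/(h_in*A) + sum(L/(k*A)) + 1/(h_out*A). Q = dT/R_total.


R_conv_in = 1/(14.4290*7.1020) = 0.0098
R_1 = 0.1800/(68.8190*7.1020) = 0.0004
R_2 = 0.1500/(56.7290*7.1020) = 0.0004
R_3 = 0.0250/(52.5470*7.1020) = 6.6990e-05
R_4 = 0.0920/(61.9810*7.1020) = 0.0002
R_conv_out = 1/(27.7670*7.1020) = 0.0051
R_total = 0.0158 K/W
Q = 171.9180 / 0.0158 = 10849.2657 W

R_total = 0.0158 K/W, Q = 10849.2657 W


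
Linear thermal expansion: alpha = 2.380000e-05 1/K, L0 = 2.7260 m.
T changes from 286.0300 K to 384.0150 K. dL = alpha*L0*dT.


dT = 97.9850 K
dL = 2.380000e-05 * 2.7260 * 97.9850 = 0.006357 m
L_final = 2.732357 m

dL = 0.006357 m


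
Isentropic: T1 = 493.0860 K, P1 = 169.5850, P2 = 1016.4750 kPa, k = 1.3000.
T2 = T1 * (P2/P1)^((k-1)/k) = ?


(k-1)/k = 0.2308
(P2/P1)^exp = 1.5117
T2 = 493.0860 * 1.5117 = 745.4080 K

745.4080 K


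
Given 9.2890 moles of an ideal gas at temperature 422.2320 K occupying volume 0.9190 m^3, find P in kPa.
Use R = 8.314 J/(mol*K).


P = nRT/V = 9.2890 * 8.314 * 422.2320 / 0.9190
= 32608.4479 / 0.9190 = 35482.5331 Pa = 35.4825 kPa

35.4825 kPa


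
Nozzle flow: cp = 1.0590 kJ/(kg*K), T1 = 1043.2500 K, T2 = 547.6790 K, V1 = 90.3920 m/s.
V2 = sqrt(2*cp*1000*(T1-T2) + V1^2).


dT = 495.5710 K
2*cp*1000*dT = 1049619.3780
V1^2 = 8170.7137
V2 = sqrt(1057790.0917) = 1028.4892 m/s

1028.4892 m/s


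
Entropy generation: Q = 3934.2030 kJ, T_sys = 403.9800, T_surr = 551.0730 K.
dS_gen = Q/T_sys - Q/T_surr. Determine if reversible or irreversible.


dS_sys = 3934.2030/403.9800 = 9.7386 kJ/K
dS_surr = -3934.2030/551.0730 = -7.1392 kJ/K
dS_gen = 9.7386 - 7.1392 = 2.5994 kJ/K (irreversible)

dS_gen = 2.5994 kJ/K, irreversible


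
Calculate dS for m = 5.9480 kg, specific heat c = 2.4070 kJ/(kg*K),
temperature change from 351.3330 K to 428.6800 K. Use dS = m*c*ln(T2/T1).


T2/T1 = 1.2202
ln(T2/T1) = 0.1990
dS = 5.9480 * 2.4070 * 0.1990 = 2.8487 kJ/K

2.8487 kJ/K


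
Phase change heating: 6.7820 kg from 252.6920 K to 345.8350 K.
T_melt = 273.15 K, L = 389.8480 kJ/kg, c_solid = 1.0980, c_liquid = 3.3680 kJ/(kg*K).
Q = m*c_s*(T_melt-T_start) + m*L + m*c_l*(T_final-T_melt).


Q1 (sensible, solid) = 6.7820 * 1.0980 * 20.4580 = 152.3433 kJ
Q2 (latent) = 6.7820 * 389.8480 = 2643.9491 kJ
Q3 (sensible, liquid) = 6.7820 * 3.3680 * 72.6850 = 1660.2545 kJ
Q_total = 4456.5469 kJ

4456.5469 kJ


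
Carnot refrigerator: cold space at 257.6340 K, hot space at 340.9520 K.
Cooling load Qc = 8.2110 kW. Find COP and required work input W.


COP = 257.6340 / 83.3180 = 3.0922
W = 8.2110 / 3.0922 = 2.6554 kW

COP = 3.0922, W = 2.6554 kW


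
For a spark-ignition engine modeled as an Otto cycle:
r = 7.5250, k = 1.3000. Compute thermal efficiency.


r^(k-1) = 1.8321
eta = 1 - 1/1.8321 = 0.4542 = 45.4182%

45.4182%


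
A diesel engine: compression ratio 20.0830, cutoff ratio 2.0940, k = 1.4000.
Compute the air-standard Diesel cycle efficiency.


r^(k-1) = 3.3199
rc^k = 2.8143
eta = 0.6432 = 64.3198%

64.3198%


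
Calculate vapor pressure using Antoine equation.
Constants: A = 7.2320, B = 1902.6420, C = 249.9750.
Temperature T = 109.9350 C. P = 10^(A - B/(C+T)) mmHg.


C+T = 359.9100
B/(C+T) = 5.2864
log10(P) = 7.2320 - 5.2864 = 1.9456
P = 10^1.9456 = 88.2189 mmHg

88.2189 mmHg


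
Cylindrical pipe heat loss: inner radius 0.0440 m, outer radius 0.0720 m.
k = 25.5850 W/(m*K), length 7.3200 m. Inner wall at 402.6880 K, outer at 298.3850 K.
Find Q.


dT = 104.3030 K
ln(ro/ri) = 0.4925
Q = 2*pi*25.5850*7.3200*104.3030 / 0.4925 = 249222.7433 W

249222.7433 W


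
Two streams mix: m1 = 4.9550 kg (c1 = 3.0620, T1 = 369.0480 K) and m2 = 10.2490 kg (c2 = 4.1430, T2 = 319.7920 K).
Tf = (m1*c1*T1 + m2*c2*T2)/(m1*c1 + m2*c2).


num = 19178.1560
den = 57.6338
Tf = 332.7587 K

332.7587 K


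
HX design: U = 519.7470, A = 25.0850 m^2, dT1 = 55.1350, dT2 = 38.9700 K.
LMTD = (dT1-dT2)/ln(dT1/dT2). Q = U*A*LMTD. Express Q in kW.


LMTD = 46.5860 K
Q = 519.7470 * 25.0850 * 46.5860 = 607381.5390 W = 607.3815 kW

607.3815 kW


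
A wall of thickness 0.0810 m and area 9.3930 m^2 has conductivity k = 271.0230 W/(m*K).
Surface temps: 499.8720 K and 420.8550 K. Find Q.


dT = 79.0170 K
Q = 271.0230 * 9.3930 * 79.0170 / 0.0810 = 2483396.0655 W

2483396.0655 W


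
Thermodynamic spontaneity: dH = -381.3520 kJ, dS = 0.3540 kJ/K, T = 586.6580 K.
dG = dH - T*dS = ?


T*dS = 586.6580 * 0.3540 = 207.6769 kJ
dG = -381.3520 - 207.6769 = -589.0289 kJ (spontaneous)

dG = -589.0289 kJ, spontaneous


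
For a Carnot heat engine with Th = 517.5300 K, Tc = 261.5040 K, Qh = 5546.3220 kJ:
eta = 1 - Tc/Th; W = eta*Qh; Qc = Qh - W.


eta = 1 - 261.5040/517.5300 = 0.4947
W = 0.4947 * 5546.3220 = 2743.8074 kJ
Qc = 5546.3220 - 2743.8074 = 2802.5146 kJ

eta = 49.4708%, W = 2743.8074 kJ, Qc = 2802.5146 kJ


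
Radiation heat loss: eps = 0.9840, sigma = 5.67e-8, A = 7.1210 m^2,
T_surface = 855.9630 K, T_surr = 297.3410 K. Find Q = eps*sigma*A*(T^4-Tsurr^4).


T^4 = 5.3681e+11
Tsurr^4 = 7.8166e+09
Q = 0.9840 * 5.67e-8 * 7.1210 * 5.2899e+11 = 210169.0395 W

210169.0395 W


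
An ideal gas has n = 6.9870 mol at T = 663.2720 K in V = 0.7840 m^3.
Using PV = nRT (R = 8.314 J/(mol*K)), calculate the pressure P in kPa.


P = nRT/V = 6.9870 * 8.314 * 663.2720 / 0.7840
= 38529.4161 / 0.7840 = 49144.6634 Pa = 49.1447 kPa

49.1447 kPa


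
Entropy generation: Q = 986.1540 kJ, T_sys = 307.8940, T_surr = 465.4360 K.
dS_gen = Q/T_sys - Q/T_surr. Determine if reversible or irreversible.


dS_sys = 986.1540/307.8940 = 3.2029 kJ/K
dS_surr = -986.1540/465.4360 = -2.1188 kJ/K
dS_gen = 3.2029 - 2.1188 = 1.0841 kJ/K (irreversible)

dS_gen = 1.0841 kJ/K, irreversible


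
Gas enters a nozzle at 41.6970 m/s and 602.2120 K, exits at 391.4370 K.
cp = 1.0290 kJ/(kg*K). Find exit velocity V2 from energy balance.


dT = 210.7750 K
2*cp*1000*dT = 433774.9500
V1^2 = 1738.6398
V2 = sqrt(435513.5898) = 659.9345 m/s

659.9345 m/s


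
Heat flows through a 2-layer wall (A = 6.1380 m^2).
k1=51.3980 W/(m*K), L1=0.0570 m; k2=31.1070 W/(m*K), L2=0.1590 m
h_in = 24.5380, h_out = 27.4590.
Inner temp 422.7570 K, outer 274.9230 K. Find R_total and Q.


R_conv_in = 1/(24.5380*6.1380) = 0.0066
R_1 = 0.0570/(51.3980*6.1380) = 0.0002
R_2 = 0.1590/(31.1070*6.1380) = 0.0008
R_conv_out = 1/(27.4590*6.1380) = 0.0059
R_total = 0.0136 K/W
Q = 147.8340 / 0.0136 = 10881.2748 W

R_total = 0.0136 K/W, Q = 10881.2748 W


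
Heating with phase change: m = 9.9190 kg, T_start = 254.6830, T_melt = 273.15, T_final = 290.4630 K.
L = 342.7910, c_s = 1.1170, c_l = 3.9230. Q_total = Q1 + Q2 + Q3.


Q1 (sensible, solid) = 9.9190 * 1.1170 * 18.4670 = 204.6056 kJ
Q2 (latent) = 9.9190 * 342.7910 = 3400.1439 kJ
Q3 (sensible, liquid) = 9.9190 * 3.9230 * 17.3130 = 673.6876 kJ
Q_total = 4278.4370 kJ

4278.4370 kJ


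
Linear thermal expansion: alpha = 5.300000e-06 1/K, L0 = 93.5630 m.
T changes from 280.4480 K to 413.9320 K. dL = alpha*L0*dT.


dT = 133.4840 K
dL = 5.300000e-06 * 93.5630 * 133.4840 = 0.066193 m
L_final = 93.629193 m

dL = 0.066193 m


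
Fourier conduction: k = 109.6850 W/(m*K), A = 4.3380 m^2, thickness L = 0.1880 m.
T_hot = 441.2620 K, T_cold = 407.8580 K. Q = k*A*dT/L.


dT = 33.4040 K
Q = 109.6850 * 4.3380 * 33.4040 / 0.1880 = 84542.9530 W

84542.9530 W


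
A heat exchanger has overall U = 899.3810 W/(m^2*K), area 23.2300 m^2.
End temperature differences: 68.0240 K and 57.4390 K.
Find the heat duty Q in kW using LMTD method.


LMTD = 62.5824 K
Q = 899.3810 * 23.2300 * 62.5824 = 1307509.8837 W = 1307.5099 kW

1307.5099 kW


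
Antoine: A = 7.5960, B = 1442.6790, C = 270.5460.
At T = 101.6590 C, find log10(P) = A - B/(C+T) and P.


C+T = 372.2050
B/(C+T) = 3.8760
log10(P) = 7.5960 - 3.8760 = 3.7200
P = 10^3.7200 = 5247.6714 mmHg

5247.6714 mmHg


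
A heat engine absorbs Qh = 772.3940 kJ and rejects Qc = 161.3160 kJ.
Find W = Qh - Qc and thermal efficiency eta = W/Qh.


W = 772.3940 - 161.3160 = 611.0780 kJ
eta = 611.0780 / 772.3940 = 0.7911 = 79.1148%

W = 611.0780 kJ, eta = 79.1148%


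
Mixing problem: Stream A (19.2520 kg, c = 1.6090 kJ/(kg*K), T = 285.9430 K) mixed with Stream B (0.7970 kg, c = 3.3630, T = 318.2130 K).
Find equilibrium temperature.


num = 9710.4140
den = 33.6568
Tf = 288.5129 K

288.5129 K


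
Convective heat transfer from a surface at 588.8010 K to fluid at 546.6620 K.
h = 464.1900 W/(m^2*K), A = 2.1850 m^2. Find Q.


dT = 42.1390 K
Q = 464.1900 * 2.1850 * 42.1390 = 42739.6978 W

42739.6978 W


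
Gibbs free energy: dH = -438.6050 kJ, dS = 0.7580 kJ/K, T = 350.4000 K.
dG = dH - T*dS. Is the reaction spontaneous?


T*dS = 350.4000 * 0.7580 = 265.6032 kJ
dG = -438.6050 - 265.6032 = -704.2082 kJ (spontaneous)

dG = -704.2082 kJ, spontaneous


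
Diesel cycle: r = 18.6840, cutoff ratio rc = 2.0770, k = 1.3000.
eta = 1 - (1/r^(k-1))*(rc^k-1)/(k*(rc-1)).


r^(k-1) = 2.4068
rc^k = 2.5862
eta = 0.5293 = 52.9276%

52.9276%


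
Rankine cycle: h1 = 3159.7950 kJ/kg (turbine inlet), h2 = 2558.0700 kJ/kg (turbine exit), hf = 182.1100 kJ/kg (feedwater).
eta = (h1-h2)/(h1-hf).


W = 601.7250 kJ/kg
Q_in = 2977.6850 kJ/kg
eta = 0.2021 = 20.2078%

eta = 20.2078%


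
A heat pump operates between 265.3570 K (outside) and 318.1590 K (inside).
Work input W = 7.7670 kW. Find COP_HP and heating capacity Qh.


COP = 318.1590 / 52.8020 = 6.0255
Qh = 6.0255 * 7.7670 = 46.8001 kW

COP = 6.0255, Qh = 46.8001 kW


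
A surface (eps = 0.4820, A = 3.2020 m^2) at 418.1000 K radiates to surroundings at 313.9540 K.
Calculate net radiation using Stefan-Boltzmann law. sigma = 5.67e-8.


T^4 = 3.0558e+10
Tsurr^4 = 9.7155e+09
Q = 0.4820 * 5.67e-8 * 3.2020 * 2.0842e+10 = 1823.8768 W

1823.8768 W


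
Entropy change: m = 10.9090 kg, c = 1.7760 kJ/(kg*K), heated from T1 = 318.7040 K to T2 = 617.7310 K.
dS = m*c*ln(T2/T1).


T2/T1 = 1.9383
ln(T2/T1) = 0.6618
dS = 10.9090 * 1.7760 * 0.6618 = 12.8218 kJ/K

12.8218 kJ/K


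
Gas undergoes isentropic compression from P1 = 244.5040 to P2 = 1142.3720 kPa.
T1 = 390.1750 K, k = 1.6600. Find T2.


(k-1)/k = 0.3976
(P2/P1)^exp = 1.8458
T2 = 390.1750 * 1.8458 = 720.2027 K

720.2027 K


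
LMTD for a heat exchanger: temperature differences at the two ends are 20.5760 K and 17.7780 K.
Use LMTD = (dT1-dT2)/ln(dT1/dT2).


dT1/dT2 = 1.1574
ln(dT1/dT2) = 0.1462
LMTD = 2.7980 / 0.1462 = 19.1429 K

19.1429 K


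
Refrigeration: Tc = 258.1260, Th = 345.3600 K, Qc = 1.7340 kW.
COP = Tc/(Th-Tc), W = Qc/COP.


COP = 258.1260 / 87.2340 = 2.9590
W = 1.7340 / 2.9590 = 0.5860 kW

COP = 2.9590, W = 0.5860 kW


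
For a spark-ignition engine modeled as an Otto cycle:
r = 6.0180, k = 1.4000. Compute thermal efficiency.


r^(k-1) = 2.0501
eta = 1 - 1/2.0501 = 0.5122 = 51.2225%

51.2225%


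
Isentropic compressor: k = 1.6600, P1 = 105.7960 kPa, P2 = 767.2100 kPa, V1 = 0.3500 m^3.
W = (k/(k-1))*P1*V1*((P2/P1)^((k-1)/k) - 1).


(k-1)/k = 0.3976
(P2/P1)^exp = 2.1984
W = 2.5152 * 105.7960 * 0.3500 * (2.1984 - 1) = 111.6091 kJ

111.6091 kJ


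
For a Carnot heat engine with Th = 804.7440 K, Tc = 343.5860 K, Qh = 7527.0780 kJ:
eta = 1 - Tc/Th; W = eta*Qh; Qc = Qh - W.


eta = 1 - 343.5860/804.7440 = 0.5730
W = 0.5730 * 7527.0780 = 4313.3869 kJ
Qc = 7527.0780 - 4313.3869 = 3213.6911 kJ

eta = 57.3049%, W = 4313.3869 kJ, Qc = 3213.6911 kJ


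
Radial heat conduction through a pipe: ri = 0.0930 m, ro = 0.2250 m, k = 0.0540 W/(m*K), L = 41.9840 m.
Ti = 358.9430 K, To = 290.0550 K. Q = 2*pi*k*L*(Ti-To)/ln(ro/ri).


dT = 68.8880 K
ln(ro/ri) = 0.8835
Q = 2*pi*0.0540*41.9840*68.8880 / 0.8835 = 1110.6930 W

1110.6930 W


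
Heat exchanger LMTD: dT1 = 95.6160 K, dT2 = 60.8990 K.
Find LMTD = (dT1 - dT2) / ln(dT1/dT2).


dT1/dT2 = 1.5701
ln(dT1/dT2) = 0.4511
LMTD = 34.7170 / 0.4511 = 76.9568 K

76.9568 K


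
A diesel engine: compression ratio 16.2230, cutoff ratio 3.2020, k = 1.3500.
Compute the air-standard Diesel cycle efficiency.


r^(k-1) = 2.6518
rc^k = 4.8119
eta = 0.5164 = 51.6443%

51.6443%


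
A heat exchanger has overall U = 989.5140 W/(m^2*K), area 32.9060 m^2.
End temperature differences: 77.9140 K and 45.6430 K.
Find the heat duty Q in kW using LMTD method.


LMTD = 60.3472 K
Q = 989.5140 * 32.9060 * 60.3472 = 1964962.5667 W = 1964.9626 kW

1964.9626 kW


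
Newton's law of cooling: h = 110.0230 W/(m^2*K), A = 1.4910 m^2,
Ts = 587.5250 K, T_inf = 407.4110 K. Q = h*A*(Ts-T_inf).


dT = 180.1140 K
Q = 110.0230 * 1.4910 * 180.1140 = 29546.6738 W

29546.6738 W


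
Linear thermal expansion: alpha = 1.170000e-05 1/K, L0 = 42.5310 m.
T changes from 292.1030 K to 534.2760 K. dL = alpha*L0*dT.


dT = 242.1730 K
dL = 1.170000e-05 * 42.5310 * 242.1730 = 0.120508 m
L_final = 42.651508 m

dL = 0.120508 m


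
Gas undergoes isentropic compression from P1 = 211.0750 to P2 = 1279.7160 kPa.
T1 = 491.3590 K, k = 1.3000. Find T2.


(k-1)/k = 0.2308
(P2/P1)^exp = 1.5157
T2 = 491.3590 * 1.5157 = 744.7605 K

744.7605 K


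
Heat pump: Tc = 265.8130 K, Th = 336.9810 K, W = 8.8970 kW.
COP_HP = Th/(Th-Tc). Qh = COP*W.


COP = 336.9810 / 71.1680 = 4.7350
Qh = 4.7350 * 8.8970 = 42.1274 kW

COP = 4.7350, Qh = 42.1274 kW


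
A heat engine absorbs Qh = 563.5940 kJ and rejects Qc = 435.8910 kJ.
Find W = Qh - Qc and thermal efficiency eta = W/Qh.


W = 563.5940 - 435.8910 = 127.7030 kJ
eta = 127.7030 / 563.5940 = 0.2266 = 22.6587%

W = 127.7030 kJ, eta = 22.6587%
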